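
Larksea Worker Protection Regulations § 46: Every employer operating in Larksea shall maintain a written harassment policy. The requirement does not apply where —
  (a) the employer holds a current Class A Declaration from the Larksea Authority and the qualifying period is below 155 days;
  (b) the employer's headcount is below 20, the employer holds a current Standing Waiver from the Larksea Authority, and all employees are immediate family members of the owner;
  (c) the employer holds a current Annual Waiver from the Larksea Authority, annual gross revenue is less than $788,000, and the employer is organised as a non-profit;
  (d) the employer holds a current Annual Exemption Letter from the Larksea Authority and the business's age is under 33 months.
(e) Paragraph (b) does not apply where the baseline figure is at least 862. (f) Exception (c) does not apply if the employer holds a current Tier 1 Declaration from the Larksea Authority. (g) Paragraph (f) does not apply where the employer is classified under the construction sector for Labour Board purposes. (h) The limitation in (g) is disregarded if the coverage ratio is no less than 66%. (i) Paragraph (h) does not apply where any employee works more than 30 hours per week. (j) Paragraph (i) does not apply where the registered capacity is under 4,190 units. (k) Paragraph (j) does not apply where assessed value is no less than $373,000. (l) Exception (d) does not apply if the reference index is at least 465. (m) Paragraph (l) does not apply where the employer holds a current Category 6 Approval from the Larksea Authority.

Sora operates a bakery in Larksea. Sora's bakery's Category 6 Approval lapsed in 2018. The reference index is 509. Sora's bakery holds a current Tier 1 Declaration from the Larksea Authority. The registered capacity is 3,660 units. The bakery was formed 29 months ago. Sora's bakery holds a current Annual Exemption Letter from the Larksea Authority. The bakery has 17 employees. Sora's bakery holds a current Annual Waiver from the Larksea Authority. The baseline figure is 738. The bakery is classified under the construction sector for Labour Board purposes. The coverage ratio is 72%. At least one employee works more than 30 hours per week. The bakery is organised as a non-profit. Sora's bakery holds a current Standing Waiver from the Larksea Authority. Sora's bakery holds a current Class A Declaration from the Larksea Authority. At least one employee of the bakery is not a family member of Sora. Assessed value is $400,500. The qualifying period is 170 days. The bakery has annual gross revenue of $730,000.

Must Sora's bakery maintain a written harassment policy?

Exception (a) does not apply: the qualifying period is 170 days, not below 155 days.
Exception (b) requires that all employees are immediate family members of the owner; but at least one employee is not a family member, so (b) is unavailable.
Exception (c) is satisfied on its face — a current Annual Waiver is held; annual gross revenue is $730,000, less than the $788,000 limit; the employer is a non-profit. Under paragraphs (f)–(k): (f) would limit (c) — a current Tier 1 Declaration is held — but (g) sets (f) aside: (g) operates — the bakery is classified under the construction sector. (h) would limit (g) — the coverage ratio is 72%, meeting the 66% threshold — but (i) sets (h) aside: (i) operates against (h): at least one employee exceeds 30 hours/week. (j) applies (the registered capacity is 3,660 units, under the 4,190 units limit), but is itself disapplied by (k): (k) operates against (j): assessed value is $400,500, meeting the $373,000 threshold. (c) remains available.
Exception (d): a current Annual Exemption Letter is held; the business's age is 29 months, under the 33 months limit — every condition holds. However, paragraphs (l)–(m) must be considered: (l) operates — the reference index is 509, meeting the 465 threshold. (m) is inapplicable (no current Category 6 Approval is held), so (l) stands. (d) is therefore removed.

No — exception (c) applies; Sora's bakery is not required to maintain a written harassment policy.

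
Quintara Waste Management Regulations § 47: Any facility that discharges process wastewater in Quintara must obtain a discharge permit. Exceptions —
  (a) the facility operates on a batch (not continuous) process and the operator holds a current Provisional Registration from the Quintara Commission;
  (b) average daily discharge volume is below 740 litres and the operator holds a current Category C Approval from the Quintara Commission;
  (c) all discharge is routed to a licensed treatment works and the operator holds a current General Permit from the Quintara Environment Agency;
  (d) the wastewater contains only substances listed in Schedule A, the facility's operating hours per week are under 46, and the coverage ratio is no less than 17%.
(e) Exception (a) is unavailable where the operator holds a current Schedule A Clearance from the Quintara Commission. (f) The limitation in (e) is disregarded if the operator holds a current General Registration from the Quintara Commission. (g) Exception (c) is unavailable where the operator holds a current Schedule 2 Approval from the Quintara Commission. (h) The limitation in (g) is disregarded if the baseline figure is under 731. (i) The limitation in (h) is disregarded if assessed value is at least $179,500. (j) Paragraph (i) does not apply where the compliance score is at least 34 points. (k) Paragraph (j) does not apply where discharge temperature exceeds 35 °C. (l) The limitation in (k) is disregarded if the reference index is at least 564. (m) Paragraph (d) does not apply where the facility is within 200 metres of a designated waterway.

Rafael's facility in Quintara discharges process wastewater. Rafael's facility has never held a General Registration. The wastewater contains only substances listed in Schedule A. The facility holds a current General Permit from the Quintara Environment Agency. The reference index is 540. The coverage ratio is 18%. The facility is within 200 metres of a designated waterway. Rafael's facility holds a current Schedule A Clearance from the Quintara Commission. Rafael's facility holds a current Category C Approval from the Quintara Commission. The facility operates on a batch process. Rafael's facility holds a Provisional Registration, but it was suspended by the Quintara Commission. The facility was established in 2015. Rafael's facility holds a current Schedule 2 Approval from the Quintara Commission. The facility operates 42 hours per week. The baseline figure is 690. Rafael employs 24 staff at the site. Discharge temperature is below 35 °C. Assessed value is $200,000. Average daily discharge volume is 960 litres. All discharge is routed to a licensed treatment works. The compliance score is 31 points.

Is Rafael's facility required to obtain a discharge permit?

Exception (a) fails — no current Provisional Registration is held.
Exception (b) does not apply: average daily discharge volume is 960 litres, not below 740 litres.
Exception (c)'s conditions are all satisfied: discharge is routed to a licensed treatment works; a current General Permit is held. But: (g) is engaged — a current Schedule 2 Approval is held. (h) operates (the baseline figure is 690, under the 731 limit), but yields to (i): (i) operates against (h): assessed value is $200,000, meeting the $179,500 threshold. (j) is not engaged (the compliance score is 31 points, short of 34 points), so (i) stands. (c) is therefore removed.
Exception (d): the wastewater is Schedule-A-only; the facility's operating hours per week are 42, under the 46 limit; the coverage ratio is 18%, meeting the 17% threshold — every condition holds. But: (m) operates against (d): the facility is within 200 m of a designated waterway. (d) is therefore removed.
No exception applies. The general rule governs.

Yes — Rafael's facility must obtain a discharge permit.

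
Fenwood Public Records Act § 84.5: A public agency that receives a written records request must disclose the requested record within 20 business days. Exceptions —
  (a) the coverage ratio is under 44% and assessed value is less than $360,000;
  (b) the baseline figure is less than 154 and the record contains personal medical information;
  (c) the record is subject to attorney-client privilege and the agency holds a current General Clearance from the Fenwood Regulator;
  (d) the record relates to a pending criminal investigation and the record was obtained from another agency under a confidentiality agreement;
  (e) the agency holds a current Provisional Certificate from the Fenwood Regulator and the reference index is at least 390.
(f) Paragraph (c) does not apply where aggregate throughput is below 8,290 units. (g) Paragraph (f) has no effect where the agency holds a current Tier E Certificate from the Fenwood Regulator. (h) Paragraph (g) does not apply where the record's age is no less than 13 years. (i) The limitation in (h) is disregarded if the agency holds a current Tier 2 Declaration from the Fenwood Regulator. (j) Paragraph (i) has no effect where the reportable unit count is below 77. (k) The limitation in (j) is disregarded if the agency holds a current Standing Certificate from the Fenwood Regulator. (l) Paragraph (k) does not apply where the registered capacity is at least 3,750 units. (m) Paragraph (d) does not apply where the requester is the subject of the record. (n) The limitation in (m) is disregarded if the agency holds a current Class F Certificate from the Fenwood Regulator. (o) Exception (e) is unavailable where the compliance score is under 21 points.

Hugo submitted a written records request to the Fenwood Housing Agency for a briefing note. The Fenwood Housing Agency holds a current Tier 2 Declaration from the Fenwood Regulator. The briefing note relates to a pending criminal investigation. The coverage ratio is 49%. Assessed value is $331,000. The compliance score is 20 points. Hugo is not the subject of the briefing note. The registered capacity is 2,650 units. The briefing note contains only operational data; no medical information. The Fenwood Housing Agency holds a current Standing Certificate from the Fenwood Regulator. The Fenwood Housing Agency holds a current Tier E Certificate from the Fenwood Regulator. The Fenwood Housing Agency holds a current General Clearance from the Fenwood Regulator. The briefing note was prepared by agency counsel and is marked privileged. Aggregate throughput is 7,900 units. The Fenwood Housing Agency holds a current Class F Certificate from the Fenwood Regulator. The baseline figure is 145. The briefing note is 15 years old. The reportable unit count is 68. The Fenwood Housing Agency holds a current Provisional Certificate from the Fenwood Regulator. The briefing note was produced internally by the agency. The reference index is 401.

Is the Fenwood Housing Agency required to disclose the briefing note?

Exception (a) requires that the coverage ratio is under 44%; but the coverage ratio is 49%, not under 44%, so (a) is unavailable.
Exception (b) requires that the record contains personal medical information; but the briefing note contains only operational data, so (b) is unavailable.
Exception (c) is satisfied on its face — the briefing note is privileged; a current General Clearance is held. Under paragraphs (f)–(l): (f) would limit (c) — aggregate throughput is 7,900 units, below the 8,290 units limit — but (g) sets (f) aside: (g) operates against (f): a current Tier E Certificate is held. (h) would limit (g) — the record's age is 15 years, meeting the 13 years threshold — but (i) sets (h) aside: (i) operates against (h): a current Tier 2 Declaration is held. (j) would limit (i) — the reportable unit count is 68, below the 77 limit — but (k) sets (j) aside: (k) operates against (j): a current Standing Certificate is held. (l), which would lift (k), is inapplicable — the registered capacity is 2,650 units, short of 3,750 units. (c) remains available.
Exception (d) fails — the briefing note was produced internally.
Exception (e): a current Provisional Certificate is held; the reference index is 401, meeting the 390 threshold — every condition holds. However, paragraph (o) must be considered: (o) is triggered — the compliance score is 20 points, under the 21 points limit. (e) is therefore removed.

No — exception (c) applies; the Fenwood Housing Agency is not required to disclose the briefing note.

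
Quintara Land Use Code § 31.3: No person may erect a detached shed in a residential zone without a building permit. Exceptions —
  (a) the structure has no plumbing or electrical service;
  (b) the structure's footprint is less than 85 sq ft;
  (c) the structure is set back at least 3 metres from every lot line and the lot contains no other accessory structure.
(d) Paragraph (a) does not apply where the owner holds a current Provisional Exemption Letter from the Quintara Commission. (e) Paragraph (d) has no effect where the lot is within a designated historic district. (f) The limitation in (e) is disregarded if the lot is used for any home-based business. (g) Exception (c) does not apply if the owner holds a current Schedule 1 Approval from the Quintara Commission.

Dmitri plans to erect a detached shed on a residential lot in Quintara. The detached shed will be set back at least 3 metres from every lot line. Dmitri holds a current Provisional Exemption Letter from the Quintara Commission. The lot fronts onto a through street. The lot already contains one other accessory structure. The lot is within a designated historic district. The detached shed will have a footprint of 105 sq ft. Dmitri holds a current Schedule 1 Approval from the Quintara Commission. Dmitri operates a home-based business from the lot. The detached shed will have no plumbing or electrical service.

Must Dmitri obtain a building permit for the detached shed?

Exception (a): there is no plumbing or electrical service — every condition holds. However, paragraphs (d)–(f) must be considered: (d) operates against (a): a current Provisional Exemption Letter is held. (e) applies (the lot is in a historic district), but is displaced by (f): (f) operates against (e): a home-based business operates on the lot. Exception (a) does not apply.
Exception (b) requires that the structure's footprint is less than 85 sq ft; but the structure's footprint is 105 sq ft, not less than 85 sq ft, so (b) is unavailable.
Exception (c) does not apply: the lot already has another accessory structure.
No exception applies. The general rule governs.

Yes — Dmitri must obtain a building permit.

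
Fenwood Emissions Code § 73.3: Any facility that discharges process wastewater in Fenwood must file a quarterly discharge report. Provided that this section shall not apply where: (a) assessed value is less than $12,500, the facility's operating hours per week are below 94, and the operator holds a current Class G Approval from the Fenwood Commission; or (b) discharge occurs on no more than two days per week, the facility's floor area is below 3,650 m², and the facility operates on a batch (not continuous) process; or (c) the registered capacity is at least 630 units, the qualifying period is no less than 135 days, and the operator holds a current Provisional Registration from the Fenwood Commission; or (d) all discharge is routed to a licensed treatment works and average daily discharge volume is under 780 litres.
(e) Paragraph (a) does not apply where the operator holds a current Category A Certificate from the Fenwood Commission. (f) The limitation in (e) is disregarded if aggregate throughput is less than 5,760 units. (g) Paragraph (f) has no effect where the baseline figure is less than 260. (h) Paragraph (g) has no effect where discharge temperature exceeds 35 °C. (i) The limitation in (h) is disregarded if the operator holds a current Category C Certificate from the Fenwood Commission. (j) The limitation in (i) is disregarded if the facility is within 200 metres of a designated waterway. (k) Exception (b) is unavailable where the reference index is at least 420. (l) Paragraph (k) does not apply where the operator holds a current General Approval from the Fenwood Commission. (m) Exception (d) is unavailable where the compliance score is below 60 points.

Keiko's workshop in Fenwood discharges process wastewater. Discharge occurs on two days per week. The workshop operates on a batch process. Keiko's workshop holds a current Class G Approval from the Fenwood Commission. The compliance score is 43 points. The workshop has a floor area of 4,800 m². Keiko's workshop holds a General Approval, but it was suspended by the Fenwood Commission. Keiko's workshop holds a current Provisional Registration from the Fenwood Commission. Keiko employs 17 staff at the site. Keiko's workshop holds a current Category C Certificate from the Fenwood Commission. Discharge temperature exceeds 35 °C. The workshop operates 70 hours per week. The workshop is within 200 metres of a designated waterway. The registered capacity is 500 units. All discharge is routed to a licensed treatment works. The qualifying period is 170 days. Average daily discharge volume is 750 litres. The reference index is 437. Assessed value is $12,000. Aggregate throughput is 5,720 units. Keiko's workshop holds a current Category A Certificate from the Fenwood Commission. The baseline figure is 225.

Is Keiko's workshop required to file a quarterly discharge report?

No — exception (a) applies; Keiko's workshop is not required to file a quarterly discharge report.

All of (a)'s requirements are met (assessed value is $12,000, less than the $12,500 limit; the facility's operating hours per week are 70, below the 94 limit; a current Class G Approval is held). Applying paragraphs (e)–(j): (e) applies (a current Category A Certificate is held), but yields to (f): (f) is triggered — aggregate throughput is 5,720 units, less than the 5,760 units limit. (g) would limit (f) — the baseline figure is 225, less than the 260 limit — but (h) sets (g) aside: (h) is engaged — discharge temperature exceeds 35 °C. (i) would limit (h) — a current Category C Certificate is held — but (j) sets (i) aside: (j) is engaged — the workshop is within 200 m of a designated waterway. (a) remains available.
Exception (b) requires that the facility's floor area is below 3,650 m²; but the facility's floor area is 4,800 m², not below 3,650 m², so (b) is unavailable.
Exception (c) fails — the registered capacity is 500 units, short of 630 units.
Exception (d)'s conditions are all satisfied: discharge is routed to a licensed treatment works; average daily discharge volume is 750 litres, under the 780 litres limit. But: (m) applies — the compliance score is 43 points, below the 60 points limit. So (d) is unavailable.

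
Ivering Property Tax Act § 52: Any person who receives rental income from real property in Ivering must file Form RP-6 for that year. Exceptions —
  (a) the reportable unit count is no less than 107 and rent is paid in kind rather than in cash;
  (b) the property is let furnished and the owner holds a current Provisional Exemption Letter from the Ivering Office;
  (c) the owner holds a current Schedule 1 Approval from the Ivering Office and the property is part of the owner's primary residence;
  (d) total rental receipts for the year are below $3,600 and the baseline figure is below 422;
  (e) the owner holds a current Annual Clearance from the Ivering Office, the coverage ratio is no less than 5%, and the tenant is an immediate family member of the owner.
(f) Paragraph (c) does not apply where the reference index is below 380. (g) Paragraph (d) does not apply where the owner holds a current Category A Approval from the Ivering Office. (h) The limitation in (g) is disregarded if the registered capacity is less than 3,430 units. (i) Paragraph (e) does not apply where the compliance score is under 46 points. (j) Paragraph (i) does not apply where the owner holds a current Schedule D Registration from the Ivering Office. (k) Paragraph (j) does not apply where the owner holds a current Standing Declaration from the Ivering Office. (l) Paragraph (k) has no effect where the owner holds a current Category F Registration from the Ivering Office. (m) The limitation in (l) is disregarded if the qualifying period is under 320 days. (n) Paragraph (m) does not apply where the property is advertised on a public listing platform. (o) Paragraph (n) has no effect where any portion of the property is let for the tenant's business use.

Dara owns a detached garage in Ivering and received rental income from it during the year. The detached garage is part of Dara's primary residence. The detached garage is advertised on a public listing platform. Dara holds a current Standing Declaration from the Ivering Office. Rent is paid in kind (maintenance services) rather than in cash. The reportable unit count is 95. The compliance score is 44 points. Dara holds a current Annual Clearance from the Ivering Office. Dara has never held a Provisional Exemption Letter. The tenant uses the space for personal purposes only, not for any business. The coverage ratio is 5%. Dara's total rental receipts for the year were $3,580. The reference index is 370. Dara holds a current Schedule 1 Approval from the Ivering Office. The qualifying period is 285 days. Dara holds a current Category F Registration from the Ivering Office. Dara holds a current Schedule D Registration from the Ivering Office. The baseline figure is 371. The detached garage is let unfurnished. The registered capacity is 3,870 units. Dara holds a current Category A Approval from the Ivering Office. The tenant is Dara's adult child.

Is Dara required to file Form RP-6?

Exception (a) fails — the reportable unit count is 95, short of 107.
Exception (b) does not apply: the property is let unfurnished.
Exception (c): a current Schedule 1 Approval is held; the detached garage is part of the primary residence — every condition holds. But: (f) operates against (c): the reference index is 370, below the 380 limit. Exception (c) does not apply.
Exception (d): total rental receipts for the year are $3,580, below the $3,600 limit; the baseline figure is 371, below the 422 limit — every condition holds. However, paragraphs (g)–(h) must be considered: (g) applies — a current Category A Approval is held. (h) is not triggered (the registered capacity is 3,870 units, not less than 3,430 units), so (g) stands. So (d) is unavailable.
Exception (e)'s conditions are all satisfied: a current Annual Clearance is held; the coverage ratio is 5%, meeting the 5% threshold; the tenant is an immediate family member. Considering the limiting provisions: (i) applies (the compliance score is 44 points, under the 46 points limit), but is displaced by (j): (j) operates against (i): a current Schedule D Registration is held. (k) would limit (j) — a current Standing Declaration is held — but (l) sets (k) aside: (l) operates against (k): a current Category F Registration is held. (m) would limit (l) — the qualifying period is 285 days, under the 320 days limit — but (n) sets (m) aside: (n) operates — the property is publicly advertised. (o), which would lift (n), is inapplicable — the space is used for personal purposes only. So (e) applies.

No — exception (e) applies; Dara is not required to file Form RP-6.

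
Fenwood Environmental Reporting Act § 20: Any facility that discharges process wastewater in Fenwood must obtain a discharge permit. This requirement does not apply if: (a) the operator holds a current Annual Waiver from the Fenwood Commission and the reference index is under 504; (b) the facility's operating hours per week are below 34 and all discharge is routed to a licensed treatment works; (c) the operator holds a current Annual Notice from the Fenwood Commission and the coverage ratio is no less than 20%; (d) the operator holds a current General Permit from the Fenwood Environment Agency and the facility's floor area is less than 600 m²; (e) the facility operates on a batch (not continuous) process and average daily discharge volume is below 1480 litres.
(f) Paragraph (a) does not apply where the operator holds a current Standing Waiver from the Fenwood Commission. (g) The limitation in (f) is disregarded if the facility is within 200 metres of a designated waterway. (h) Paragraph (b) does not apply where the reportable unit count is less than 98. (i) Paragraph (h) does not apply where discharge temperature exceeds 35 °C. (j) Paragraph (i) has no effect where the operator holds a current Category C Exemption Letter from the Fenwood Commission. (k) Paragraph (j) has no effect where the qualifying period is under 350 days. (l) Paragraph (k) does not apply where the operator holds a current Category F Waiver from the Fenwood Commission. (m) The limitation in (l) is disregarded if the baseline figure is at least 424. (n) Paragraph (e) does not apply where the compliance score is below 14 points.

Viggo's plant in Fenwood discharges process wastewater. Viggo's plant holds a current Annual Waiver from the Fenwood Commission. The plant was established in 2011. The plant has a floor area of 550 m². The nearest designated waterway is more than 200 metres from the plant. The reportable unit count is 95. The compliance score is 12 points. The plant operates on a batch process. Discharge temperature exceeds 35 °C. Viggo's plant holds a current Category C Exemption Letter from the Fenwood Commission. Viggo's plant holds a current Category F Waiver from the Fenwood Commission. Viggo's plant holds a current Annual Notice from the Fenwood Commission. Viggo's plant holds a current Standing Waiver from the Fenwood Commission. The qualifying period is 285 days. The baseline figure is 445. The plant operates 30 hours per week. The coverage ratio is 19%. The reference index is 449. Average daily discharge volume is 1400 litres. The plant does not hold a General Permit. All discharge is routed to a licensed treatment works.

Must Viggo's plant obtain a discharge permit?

No — exception (b) applies; Viggo's plant is not required to obtain a discharge permit.

Exception (a) is satisfied on its face — a current Annual Waiver is held; the reference index is 449, under the 504 limit. However, paragraphs (f)–(g) must be considered: (f) operates — a current Standing Waiver is held. (g) is not engaged (the plant is more than 200 m from any designated waterway), so (f) stands. So (a) is unavailable.
Exception (b) is satisfied on its face — the facility's operating hours per week are 30, below the 34 limit; discharge is routed to a licensed treatment works. As to paragraphs (h)–(m): (h) is triggered (the reportable unit count is 95, less than the 98 limit), but is displaced by (i): (i) operates against (h): discharge temperature exceeds 35 °C. (j) would limit (i) — a current Category C Exemption Letter is held — but (k) sets (j) aside: (k) operates against (j): the qualifying period is 285 days, under the 350 days limit. (l) applies (a current Category F Waiver is held), but is set aside by (m): (m) operates against (l): the baseline figure is 445, meeting the 424 threshold. So (b) applies.
Exception (c) does not apply: the coverage ratio is 19%, short of 20%.
Exception (d) requires that the operator holds a current General Permit from the Fenwood Environment Agency; but no General Permit is held, so (d) is unavailable.
All of (e)'s requirements are met (the facility operates on a batch process; average daily discharge volume is 1400 litres, below the 1480 litres limit). But: (n) applies — the compliance score is 12 points, below the 14 points limit. Exception (e) does not apply.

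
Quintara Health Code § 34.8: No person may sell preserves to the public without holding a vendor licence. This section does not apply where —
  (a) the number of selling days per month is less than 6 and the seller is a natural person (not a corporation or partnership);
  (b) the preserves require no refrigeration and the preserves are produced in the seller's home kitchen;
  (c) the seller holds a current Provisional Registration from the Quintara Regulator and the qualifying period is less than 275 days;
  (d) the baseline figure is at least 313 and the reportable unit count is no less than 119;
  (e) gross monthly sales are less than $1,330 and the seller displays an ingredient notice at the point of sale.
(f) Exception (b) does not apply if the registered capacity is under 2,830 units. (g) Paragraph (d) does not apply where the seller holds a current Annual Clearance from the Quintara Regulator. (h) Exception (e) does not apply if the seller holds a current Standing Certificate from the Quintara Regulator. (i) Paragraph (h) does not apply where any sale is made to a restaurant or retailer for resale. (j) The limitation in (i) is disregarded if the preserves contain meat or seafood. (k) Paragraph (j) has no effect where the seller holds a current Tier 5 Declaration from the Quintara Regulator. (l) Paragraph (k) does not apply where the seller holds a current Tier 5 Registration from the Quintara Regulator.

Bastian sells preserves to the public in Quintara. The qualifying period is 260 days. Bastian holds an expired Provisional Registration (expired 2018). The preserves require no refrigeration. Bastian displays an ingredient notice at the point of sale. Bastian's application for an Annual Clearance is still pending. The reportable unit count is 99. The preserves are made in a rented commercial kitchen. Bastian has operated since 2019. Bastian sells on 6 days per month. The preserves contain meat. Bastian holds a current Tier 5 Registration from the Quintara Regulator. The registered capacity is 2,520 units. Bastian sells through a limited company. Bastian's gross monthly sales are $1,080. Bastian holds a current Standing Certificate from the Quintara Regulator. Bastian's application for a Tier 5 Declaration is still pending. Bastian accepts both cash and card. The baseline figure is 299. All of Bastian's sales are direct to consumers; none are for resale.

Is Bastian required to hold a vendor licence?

Yes — Bastian must hold a vendor licence.

Exception (a) does not apply: the number of selling days per month is 6, not less than 6.
Exception (b) does not apply: the preserves are made in a commercial kitchen, not a home kitchen.
Exception (c) requires that the seller holds a current Provisional Registration from the Quintara Regulator; but there is no Provisional Registration in force, so (c) is unavailable.
Exception (d) does not apply: the baseline figure is 299, short of 313.
Exception (e): gross monthly sales are $1,080, less than the $1,330 limit; an ingredient notice is displayed — every condition holds. But: (h) operates against (e): a current Standing Certificate is held. (i) is not triggered (no sales are for resale), so (h) stands. (e) is therefore removed.
No exception is made out. Bastian falls within the general rule.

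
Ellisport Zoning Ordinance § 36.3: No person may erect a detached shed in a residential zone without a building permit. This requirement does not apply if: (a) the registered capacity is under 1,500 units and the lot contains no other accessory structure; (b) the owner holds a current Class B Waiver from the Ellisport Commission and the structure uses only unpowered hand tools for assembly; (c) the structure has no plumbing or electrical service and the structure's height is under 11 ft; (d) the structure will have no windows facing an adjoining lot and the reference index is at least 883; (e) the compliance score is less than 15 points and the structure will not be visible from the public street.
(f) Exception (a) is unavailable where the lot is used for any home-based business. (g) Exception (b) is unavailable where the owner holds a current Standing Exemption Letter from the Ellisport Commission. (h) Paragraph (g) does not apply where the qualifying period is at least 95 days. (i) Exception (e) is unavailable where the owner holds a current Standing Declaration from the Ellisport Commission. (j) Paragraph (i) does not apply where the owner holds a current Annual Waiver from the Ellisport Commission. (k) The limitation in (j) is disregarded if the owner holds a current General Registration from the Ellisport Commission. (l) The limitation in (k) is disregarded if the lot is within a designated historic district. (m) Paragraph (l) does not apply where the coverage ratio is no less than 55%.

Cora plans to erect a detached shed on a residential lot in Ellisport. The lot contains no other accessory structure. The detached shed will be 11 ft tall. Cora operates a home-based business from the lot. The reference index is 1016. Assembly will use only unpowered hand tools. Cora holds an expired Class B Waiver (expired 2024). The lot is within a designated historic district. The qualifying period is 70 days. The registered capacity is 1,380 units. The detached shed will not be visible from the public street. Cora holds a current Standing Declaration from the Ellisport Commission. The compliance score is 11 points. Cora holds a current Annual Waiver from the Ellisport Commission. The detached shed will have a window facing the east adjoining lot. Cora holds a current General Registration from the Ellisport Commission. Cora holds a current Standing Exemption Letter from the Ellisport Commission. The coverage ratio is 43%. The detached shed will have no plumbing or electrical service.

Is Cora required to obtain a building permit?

No — exception (e) applies; Cora does not need a building permit.

All of (a)'s requirements are met (the registered capacity is 1,380 units, under the 1,500 units limit; the lot has no other accessory structure). But: (f) operates against (a): a home-based business operates on the lot. (a) is therefore removed.
Exception (b) requires that the owner holds a current Class B Waiver from the Ellisport Commission; but there is no Class B Waiver in force, so (b) is unavailable.
Exception (c) fails — the structure's height is 11 ft, not under 11 ft.
Exception (d) does not apply: a window faces an adjoining lot.
Exception (e) is satisfied on its face — the compliance score is 11 points, less than the 15 points limit; the structure will not be visible from the street. Under paragraphs (i)–(m): (i) would limit (e) — a current Standing Declaration is held — but (j) sets (i) aside: (j) operates against (i): a current Annual Waiver is held. (k) would limit (j) — a current General Registration is held — but (l) sets (k) aside: (l) operates against (k): the lot is in a historic district. (m) is not triggered (the coverage ratio is 43%, short of 55%), so (l) stands. Exception (e) stands.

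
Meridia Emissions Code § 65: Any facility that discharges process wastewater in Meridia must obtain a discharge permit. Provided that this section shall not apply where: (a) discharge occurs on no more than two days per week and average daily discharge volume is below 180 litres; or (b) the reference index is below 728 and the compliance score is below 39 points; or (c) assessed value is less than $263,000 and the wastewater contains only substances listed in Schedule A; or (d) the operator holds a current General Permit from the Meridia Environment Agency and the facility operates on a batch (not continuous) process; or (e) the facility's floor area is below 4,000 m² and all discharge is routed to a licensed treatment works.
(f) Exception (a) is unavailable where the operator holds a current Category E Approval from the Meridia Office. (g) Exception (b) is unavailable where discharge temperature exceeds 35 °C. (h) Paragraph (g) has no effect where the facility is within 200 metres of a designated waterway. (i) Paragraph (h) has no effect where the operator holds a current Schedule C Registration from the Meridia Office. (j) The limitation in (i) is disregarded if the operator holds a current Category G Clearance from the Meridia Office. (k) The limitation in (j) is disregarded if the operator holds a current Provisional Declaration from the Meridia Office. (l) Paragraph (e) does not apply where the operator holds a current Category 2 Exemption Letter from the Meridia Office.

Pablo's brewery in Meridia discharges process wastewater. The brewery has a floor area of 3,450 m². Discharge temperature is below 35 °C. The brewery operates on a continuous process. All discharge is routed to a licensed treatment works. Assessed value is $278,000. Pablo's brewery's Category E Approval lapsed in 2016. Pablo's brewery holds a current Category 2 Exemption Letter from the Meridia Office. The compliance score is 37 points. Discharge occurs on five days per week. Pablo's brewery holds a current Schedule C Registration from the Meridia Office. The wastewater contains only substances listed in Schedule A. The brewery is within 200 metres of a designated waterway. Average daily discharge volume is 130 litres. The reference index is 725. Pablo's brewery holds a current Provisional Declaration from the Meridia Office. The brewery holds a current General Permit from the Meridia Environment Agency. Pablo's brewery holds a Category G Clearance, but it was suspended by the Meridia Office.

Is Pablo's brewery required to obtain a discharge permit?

No — exception (b) applies; Pablo's brewery is not required to obtain a discharge permit.

Exception (a) requires that discharge occurs on no more than two days per week; but discharge occurs on five days per week, so (a) is unavailable.
Exception (b): the reference index is 725, below the 728 limit; the compliance score is 37 points, below the 39 points limit — every condition holds. Under paragraphs (g)–(k): (g), which would limit (b), is not engaged: discharge temperature is below 35 °C. So (b) applies.
Exception (c) requires that assessed value is less than $263,000; but assessed value is $278,000, not less than $263,000, so (c) is unavailable.
Exception (d) requires that the facility operates on a batch (not continuous) process; but the facility operates on a continuous process, so (d) is unavailable.
All of (e)'s requirements are met (the facility's floor area is 3,450 m², below the 4,000 m² limit; discharge is routed to a licensed treatment works). However, paragraph (l) must be considered: (l) operates against (e): a current Category 2 Exemption Letter is held. Exception (e) does not apply.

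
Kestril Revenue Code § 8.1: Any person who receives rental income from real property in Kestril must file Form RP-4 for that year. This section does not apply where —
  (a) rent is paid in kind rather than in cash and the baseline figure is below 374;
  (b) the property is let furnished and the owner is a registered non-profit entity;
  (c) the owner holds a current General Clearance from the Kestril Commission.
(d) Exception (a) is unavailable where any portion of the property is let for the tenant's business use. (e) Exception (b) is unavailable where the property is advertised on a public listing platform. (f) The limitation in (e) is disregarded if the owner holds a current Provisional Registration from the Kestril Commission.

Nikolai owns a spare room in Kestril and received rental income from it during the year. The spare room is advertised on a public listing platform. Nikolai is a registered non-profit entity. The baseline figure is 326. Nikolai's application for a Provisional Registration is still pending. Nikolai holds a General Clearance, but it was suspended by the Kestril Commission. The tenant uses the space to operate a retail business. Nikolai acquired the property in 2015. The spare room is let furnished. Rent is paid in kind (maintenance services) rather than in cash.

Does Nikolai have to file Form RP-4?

Yes — Nikolai must file Form RP-4.

Exception (a) is satisfied on its face — rent is paid in kind; the baseline figure is 326, below the 374 limit. However, paragraph (d) must be considered: (d) operates against (a): the space is let for business use. Exception (a) does not apply.
Exception (b): the property is let furnished; Nikolai is a registered non-profit — every condition holds. But: (e) operates against (b): the property is publicly advertised. (f), which would lift (e), is inapplicable — the Provisional Registration is not current. Exception (b) does not apply.
Exception (c) fails — there is no General Clearance in force.
No exception displaces § 8.1.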